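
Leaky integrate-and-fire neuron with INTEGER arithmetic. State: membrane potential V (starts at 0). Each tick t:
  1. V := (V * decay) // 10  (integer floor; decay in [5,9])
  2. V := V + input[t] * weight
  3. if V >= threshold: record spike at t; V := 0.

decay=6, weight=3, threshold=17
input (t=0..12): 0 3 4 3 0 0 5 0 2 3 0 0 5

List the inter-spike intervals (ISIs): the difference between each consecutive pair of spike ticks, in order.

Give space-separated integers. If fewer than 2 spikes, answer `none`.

t=0: input=0 -> V=0
t=1: input=3 -> V=9
t=2: input=4 -> V=0 FIRE
t=3: input=3 -> V=9
t=4: input=0 -> V=5
t=5: input=0 -> V=3
t=6: input=5 -> V=16
t=7: input=0 -> V=9
t=8: input=2 -> V=11
t=9: input=3 -> V=15
t=10: input=0 -> V=9
t=11: input=0 -> V=5
t=12: input=5 -> V=0 FIRE

Answer: 10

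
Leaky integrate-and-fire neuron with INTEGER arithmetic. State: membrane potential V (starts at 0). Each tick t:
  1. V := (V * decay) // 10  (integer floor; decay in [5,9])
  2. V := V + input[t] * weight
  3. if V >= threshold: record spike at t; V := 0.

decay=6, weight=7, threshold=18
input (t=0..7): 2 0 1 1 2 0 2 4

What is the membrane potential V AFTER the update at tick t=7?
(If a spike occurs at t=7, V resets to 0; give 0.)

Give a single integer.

Answer: 0

Derivation:
t=0: input=2 -> V=14
t=1: input=0 -> V=8
t=2: input=1 -> V=11
t=3: input=1 -> V=13
t=4: input=2 -> V=0 FIRE
t=5: input=0 -> V=0
t=6: input=2 -> V=14
t=7: input=4 -> V=0 FIRE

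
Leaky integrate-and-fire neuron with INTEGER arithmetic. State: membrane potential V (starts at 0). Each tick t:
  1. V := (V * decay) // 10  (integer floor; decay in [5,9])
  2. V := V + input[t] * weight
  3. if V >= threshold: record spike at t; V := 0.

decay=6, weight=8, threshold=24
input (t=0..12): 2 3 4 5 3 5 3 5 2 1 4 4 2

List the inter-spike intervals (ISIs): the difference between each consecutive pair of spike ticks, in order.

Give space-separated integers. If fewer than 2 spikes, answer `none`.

t=0: input=2 -> V=16
t=1: input=3 -> V=0 FIRE
t=2: input=4 -> V=0 FIRE
t=3: input=5 -> V=0 FIRE
t=4: input=3 -> V=0 FIRE
t=5: input=5 -> V=0 FIRE
t=6: input=3 -> V=0 FIRE
t=7: input=5 -> V=0 FIRE
t=8: input=2 -> V=16
t=9: input=1 -> V=17
t=10: input=4 -> V=0 FIRE
t=11: input=4 -> V=0 FIRE
t=12: input=2 -> V=16

Answer: 1 1 1 1 1 1 3 1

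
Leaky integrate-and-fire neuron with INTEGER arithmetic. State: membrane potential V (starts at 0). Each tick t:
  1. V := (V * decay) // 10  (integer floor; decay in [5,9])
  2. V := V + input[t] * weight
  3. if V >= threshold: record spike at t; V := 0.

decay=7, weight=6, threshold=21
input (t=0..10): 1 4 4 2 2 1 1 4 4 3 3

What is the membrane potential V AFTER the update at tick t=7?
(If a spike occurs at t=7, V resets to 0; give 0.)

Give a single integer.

t=0: input=1 -> V=6
t=1: input=4 -> V=0 FIRE
t=2: input=4 -> V=0 FIRE
t=3: input=2 -> V=12
t=4: input=2 -> V=20
t=5: input=1 -> V=20
t=6: input=1 -> V=20
t=7: input=4 -> V=0 FIRE
t=8: input=4 -> V=0 FIRE
t=9: input=3 -> V=18
t=10: input=3 -> V=0 FIRE

Answer: 0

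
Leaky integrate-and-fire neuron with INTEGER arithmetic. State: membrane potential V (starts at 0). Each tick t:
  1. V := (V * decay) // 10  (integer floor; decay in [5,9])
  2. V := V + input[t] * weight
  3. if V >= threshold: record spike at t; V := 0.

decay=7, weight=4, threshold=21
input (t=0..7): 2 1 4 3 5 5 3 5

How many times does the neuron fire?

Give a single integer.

t=0: input=2 -> V=8
t=1: input=1 -> V=9
t=2: input=4 -> V=0 FIRE
t=3: input=3 -> V=12
t=4: input=5 -> V=0 FIRE
t=5: input=5 -> V=20
t=6: input=3 -> V=0 FIRE
t=7: input=5 -> V=20

Answer: 3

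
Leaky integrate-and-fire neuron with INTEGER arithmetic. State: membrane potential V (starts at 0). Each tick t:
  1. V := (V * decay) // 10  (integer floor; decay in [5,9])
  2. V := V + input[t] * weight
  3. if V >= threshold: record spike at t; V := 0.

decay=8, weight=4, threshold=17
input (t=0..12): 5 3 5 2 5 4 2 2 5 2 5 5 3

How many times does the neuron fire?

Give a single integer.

Answer: 7

Derivation:
t=0: input=5 -> V=0 FIRE
t=1: input=3 -> V=12
t=2: input=5 -> V=0 FIRE
t=3: input=2 -> V=8
t=4: input=5 -> V=0 FIRE
t=5: input=4 -> V=16
t=6: input=2 -> V=0 FIRE
t=7: input=2 -> V=8
t=8: input=5 -> V=0 FIRE
t=9: input=2 -> V=8
t=10: input=5 -> V=0 FIRE
t=11: input=5 -> V=0 FIRE
t=12: input=3 -> V=12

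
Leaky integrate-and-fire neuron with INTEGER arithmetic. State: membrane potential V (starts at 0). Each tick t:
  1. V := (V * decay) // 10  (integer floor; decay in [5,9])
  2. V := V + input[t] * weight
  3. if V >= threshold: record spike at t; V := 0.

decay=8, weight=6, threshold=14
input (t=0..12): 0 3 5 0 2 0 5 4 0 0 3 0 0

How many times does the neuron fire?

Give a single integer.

t=0: input=0 -> V=0
t=1: input=3 -> V=0 FIRE
t=2: input=5 -> V=0 FIRE
t=3: input=0 -> V=0
t=4: input=2 -> V=12
t=5: input=0 -> V=9
t=6: input=5 -> V=0 FIRE
t=7: input=4 -> V=0 FIRE
t=8: input=0 -> V=0
t=9: input=0 -> V=0
t=10: input=3 -> V=0 FIRE
t=11: input=0 -> V=0
t=12: input=0 -> V=0

Answer: 5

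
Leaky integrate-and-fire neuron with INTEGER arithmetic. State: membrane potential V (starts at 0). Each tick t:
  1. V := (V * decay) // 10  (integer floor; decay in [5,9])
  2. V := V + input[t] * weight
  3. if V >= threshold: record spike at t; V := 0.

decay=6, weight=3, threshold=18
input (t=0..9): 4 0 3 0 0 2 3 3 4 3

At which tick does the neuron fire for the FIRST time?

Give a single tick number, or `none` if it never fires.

t=0: input=4 -> V=12
t=1: input=0 -> V=7
t=2: input=3 -> V=13
t=3: input=0 -> V=7
t=4: input=0 -> V=4
t=5: input=2 -> V=8
t=6: input=3 -> V=13
t=7: input=3 -> V=16
t=8: input=4 -> V=0 FIRE
t=9: input=3 -> V=9

Answer: 8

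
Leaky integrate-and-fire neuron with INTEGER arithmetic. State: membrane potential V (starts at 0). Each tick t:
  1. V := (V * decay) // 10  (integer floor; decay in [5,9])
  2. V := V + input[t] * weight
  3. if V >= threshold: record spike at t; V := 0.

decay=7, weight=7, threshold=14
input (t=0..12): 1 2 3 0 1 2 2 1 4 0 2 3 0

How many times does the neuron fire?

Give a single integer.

t=0: input=1 -> V=7
t=1: input=2 -> V=0 FIRE
t=2: input=3 -> V=0 FIRE
t=3: input=0 -> V=0
t=4: input=1 -> V=7
t=5: input=2 -> V=0 FIRE
t=6: input=2 -> V=0 FIRE
t=7: input=1 -> V=7
t=8: input=4 -> V=0 FIRE
t=9: input=0 -> V=0
t=10: input=2 -> V=0 FIRE
t=11: input=3 -> V=0 FIRE
t=12: input=0 -> V=0

Answer: 7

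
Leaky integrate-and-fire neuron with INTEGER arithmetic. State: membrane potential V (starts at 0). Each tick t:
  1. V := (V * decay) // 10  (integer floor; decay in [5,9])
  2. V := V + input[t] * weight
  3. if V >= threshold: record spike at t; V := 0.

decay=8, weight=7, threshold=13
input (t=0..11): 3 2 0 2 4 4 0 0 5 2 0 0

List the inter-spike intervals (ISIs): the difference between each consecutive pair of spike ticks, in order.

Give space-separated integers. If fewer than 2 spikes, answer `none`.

t=0: input=3 -> V=0 FIRE
t=1: input=2 -> V=0 FIRE
t=2: input=0 -> V=0
t=3: input=2 -> V=0 FIRE
t=4: input=4 -> V=0 FIRE
t=5: input=4 -> V=0 FIRE
t=6: input=0 -> V=0
t=7: input=0 -> V=0
t=8: input=5 -> V=0 FIRE
t=9: input=2 -> V=0 FIRE
t=10: input=0 -> V=0
t=11: input=0 -> V=0

Answer: 1 2 1 1 3 1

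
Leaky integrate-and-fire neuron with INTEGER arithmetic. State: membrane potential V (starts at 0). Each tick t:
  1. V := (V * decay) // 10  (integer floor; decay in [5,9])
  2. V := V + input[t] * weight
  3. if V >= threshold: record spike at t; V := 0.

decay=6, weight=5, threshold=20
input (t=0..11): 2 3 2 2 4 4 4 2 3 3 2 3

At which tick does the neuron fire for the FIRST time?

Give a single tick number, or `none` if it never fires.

t=0: input=2 -> V=10
t=1: input=3 -> V=0 FIRE
t=2: input=2 -> V=10
t=3: input=2 -> V=16
t=4: input=4 -> V=0 FIRE
t=5: input=4 -> V=0 FIRE
t=6: input=4 -> V=0 FIRE
t=7: input=2 -> V=10
t=8: input=3 -> V=0 FIRE
t=9: input=3 -> V=15
t=10: input=2 -> V=19
t=11: input=3 -> V=0 FIRE

Answer: 1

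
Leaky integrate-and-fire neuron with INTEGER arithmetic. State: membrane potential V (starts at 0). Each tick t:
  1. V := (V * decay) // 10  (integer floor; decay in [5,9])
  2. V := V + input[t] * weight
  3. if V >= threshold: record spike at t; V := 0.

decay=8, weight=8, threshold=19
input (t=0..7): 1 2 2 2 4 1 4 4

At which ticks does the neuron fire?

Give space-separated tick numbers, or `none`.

Answer: 1 3 4 6 7

Derivation:
t=0: input=1 -> V=8
t=1: input=2 -> V=0 FIRE
t=2: input=2 -> V=16
t=3: input=2 -> V=0 FIRE
t=4: input=4 -> V=0 FIRE
t=5: input=1 -> V=8
t=6: input=4 -> V=0 FIRE
t=7: input=4 -> V=0 FIRE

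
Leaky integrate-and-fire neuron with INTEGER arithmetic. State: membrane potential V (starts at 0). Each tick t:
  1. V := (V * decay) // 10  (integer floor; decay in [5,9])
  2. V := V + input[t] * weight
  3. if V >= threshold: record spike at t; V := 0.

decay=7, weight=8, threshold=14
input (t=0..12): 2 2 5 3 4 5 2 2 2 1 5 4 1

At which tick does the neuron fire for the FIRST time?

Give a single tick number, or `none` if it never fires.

t=0: input=2 -> V=0 FIRE
t=1: input=2 -> V=0 FIRE
t=2: input=5 -> V=0 FIRE
t=3: input=3 -> V=0 FIRE
t=4: input=4 -> V=0 FIRE
t=5: input=5 -> V=0 FIRE
t=6: input=2 -> V=0 FIRE
t=7: input=2 -> V=0 FIRE
t=8: input=2 -> V=0 FIRE
t=9: input=1 -> V=8
t=10: input=5 -> V=0 FIRE
t=11: input=4 -> V=0 FIRE
t=12: input=1 -> V=8

Answer: 0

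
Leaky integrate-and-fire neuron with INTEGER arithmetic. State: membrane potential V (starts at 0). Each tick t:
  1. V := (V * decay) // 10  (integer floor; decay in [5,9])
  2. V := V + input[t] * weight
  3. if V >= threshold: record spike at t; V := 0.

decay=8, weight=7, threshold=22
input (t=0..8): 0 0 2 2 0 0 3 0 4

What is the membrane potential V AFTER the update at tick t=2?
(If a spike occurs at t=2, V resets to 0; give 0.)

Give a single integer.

Answer: 14

Derivation:
t=0: input=0 -> V=0
t=1: input=0 -> V=0
t=2: input=2 -> V=14
t=3: input=2 -> V=0 FIRE
t=4: input=0 -> V=0
t=5: input=0 -> V=0
t=6: input=3 -> V=21
t=7: input=0 -> V=16
t=8: input=4 -> V=0 FIRE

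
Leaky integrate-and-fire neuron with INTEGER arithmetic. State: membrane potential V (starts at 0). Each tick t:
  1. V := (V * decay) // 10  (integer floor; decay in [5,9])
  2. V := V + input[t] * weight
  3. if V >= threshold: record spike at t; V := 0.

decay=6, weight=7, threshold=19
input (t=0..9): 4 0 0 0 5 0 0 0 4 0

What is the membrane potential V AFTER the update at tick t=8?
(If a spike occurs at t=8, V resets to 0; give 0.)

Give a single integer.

Answer: 0

Derivation:
t=0: input=4 -> V=0 FIRE
t=1: input=0 -> V=0
t=2: input=0 -> V=0
t=3: input=0 -> V=0
t=4: input=5 -> V=0 FIRE
t=5: input=0 -> V=0
t=6: input=0 -> V=0
t=7: input=0 -> V=0
t=8: input=4 -> V=0 FIRE
t=9: input=0 -> V=0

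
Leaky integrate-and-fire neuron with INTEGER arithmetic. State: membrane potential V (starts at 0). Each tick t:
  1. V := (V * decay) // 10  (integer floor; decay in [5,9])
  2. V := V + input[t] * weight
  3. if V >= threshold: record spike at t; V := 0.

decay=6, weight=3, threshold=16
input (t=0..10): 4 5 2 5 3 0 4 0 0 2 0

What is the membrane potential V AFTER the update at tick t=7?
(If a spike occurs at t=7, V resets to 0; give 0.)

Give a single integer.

t=0: input=4 -> V=12
t=1: input=5 -> V=0 FIRE
t=2: input=2 -> V=6
t=3: input=5 -> V=0 FIRE
t=4: input=3 -> V=9
t=5: input=0 -> V=5
t=6: input=4 -> V=15
t=7: input=0 -> V=9
t=8: input=0 -> V=5
t=9: input=2 -> V=9
t=10: input=0 -> V=5

Answer: 9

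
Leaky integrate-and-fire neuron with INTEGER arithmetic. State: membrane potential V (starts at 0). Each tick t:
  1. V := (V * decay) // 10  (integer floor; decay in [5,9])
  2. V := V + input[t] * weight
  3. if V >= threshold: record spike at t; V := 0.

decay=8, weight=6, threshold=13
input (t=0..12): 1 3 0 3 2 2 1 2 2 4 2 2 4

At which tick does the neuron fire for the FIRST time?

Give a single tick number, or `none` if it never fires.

t=0: input=1 -> V=6
t=1: input=3 -> V=0 FIRE
t=2: input=0 -> V=0
t=3: input=3 -> V=0 FIRE
t=4: input=2 -> V=12
t=5: input=2 -> V=0 FIRE
t=6: input=1 -> V=6
t=7: input=2 -> V=0 FIRE
t=8: input=2 -> V=12
t=9: input=4 -> V=0 FIRE
t=10: input=2 -> V=12
t=11: input=2 -> V=0 FIRE
t=12: input=4 -> V=0 FIRE

Answer: 1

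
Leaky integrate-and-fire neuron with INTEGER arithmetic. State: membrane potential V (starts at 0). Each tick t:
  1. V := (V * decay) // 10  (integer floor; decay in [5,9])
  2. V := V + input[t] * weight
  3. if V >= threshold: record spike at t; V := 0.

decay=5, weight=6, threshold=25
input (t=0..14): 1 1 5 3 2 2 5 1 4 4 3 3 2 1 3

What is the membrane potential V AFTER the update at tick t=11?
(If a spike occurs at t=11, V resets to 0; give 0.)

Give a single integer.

Answer: 18

Derivation:
t=0: input=1 -> V=6
t=1: input=1 -> V=9
t=2: input=5 -> V=0 FIRE
t=3: input=3 -> V=18
t=4: input=2 -> V=21
t=5: input=2 -> V=22
t=6: input=5 -> V=0 FIRE
t=7: input=1 -> V=6
t=8: input=4 -> V=0 FIRE
t=9: input=4 -> V=24
t=10: input=3 -> V=0 FIRE
t=11: input=3 -> V=18
t=12: input=2 -> V=21
t=13: input=1 -> V=16
t=14: input=3 -> V=0 FIRE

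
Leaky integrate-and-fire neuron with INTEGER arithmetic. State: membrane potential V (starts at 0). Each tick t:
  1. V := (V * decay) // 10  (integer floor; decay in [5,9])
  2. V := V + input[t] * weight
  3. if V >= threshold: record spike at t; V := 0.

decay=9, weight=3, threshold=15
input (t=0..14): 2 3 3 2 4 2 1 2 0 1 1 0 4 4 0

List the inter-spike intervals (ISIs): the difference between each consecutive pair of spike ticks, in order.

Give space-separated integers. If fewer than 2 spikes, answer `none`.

t=0: input=2 -> V=6
t=1: input=3 -> V=14
t=2: input=3 -> V=0 FIRE
t=3: input=2 -> V=6
t=4: input=4 -> V=0 FIRE
t=5: input=2 -> V=6
t=6: input=1 -> V=8
t=7: input=2 -> V=13
t=8: input=0 -> V=11
t=9: input=1 -> V=12
t=10: input=1 -> V=13
t=11: input=0 -> V=11
t=12: input=4 -> V=0 FIRE
t=13: input=4 -> V=12
t=14: input=0 -> V=10

Answer: 2 8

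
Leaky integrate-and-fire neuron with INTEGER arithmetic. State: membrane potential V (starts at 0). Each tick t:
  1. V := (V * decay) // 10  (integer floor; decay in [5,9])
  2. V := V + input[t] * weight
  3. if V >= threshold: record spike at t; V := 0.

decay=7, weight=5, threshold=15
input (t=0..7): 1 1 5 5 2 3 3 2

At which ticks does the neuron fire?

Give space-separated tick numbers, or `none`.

Answer: 2 3 5 6

Derivation:
t=0: input=1 -> V=5
t=1: input=1 -> V=8
t=2: input=5 -> V=0 FIRE
t=3: input=5 -> V=0 FIRE
t=4: input=2 -> V=10
t=5: input=3 -> V=0 FIRE
t=6: input=3 -> V=0 FIRE
t=7: input=2 -> V=10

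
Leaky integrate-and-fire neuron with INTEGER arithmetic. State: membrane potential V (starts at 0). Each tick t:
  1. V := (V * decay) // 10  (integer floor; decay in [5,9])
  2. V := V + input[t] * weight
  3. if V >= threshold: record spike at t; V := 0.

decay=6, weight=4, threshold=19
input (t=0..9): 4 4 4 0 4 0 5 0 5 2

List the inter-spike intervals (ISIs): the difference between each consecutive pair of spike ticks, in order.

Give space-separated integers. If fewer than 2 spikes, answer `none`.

Answer: 3 2 2

Derivation:
t=0: input=4 -> V=16
t=1: input=4 -> V=0 FIRE
t=2: input=4 -> V=16
t=3: input=0 -> V=9
t=4: input=4 -> V=0 FIRE
t=5: input=0 -> V=0
t=6: input=5 -> V=0 FIRE
t=7: input=0 -> V=0
t=8: input=5 -> V=0 FIRE
t=9: input=2 -> V=8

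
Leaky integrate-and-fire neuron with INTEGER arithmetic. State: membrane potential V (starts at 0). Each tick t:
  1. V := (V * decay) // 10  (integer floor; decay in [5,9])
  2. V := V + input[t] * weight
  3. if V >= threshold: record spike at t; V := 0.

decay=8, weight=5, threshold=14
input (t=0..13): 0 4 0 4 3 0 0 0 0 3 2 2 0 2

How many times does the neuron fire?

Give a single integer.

t=0: input=0 -> V=0
t=1: input=4 -> V=0 FIRE
t=2: input=0 -> V=0
t=3: input=4 -> V=0 FIRE
t=4: input=3 -> V=0 FIRE
t=5: input=0 -> V=0
t=6: input=0 -> V=0
t=7: input=0 -> V=0
t=8: input=0 -> V=0
t=9: input=3 -> V=0 FIRE
t=10: input=2 -> V=10
t=11: input=2 -> V=0 FIRE
t=12: input=0 -> V=0
t=13: input=2 -> V=10

Answer: 5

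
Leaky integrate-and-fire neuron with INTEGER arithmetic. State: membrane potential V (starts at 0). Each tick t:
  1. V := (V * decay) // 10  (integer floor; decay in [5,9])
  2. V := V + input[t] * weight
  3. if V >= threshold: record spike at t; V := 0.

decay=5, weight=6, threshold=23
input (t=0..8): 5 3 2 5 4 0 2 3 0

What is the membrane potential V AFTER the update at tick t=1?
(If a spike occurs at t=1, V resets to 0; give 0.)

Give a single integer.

t=0: input=5 -> V=0 FIRE
t=1: input=3 -> V=18
t=2: input=2 -> V=21
t=3: input=5 -> V=0 FIRE
t=4: input=4 -> V=0 FIRE
t=5: input=0 -> V=0
t=6: input=2 -> V=12
t=7: input=3 -> V=0 FIRE
t=8: input=0 -> V=0

Answer: 18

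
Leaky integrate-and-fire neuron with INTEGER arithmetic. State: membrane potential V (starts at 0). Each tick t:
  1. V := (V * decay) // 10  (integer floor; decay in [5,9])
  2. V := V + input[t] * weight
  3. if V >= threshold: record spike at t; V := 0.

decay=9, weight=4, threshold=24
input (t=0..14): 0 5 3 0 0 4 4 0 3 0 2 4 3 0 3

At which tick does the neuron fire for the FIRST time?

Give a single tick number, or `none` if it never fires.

Answer: 2

Derivation:
t=0: input=0 -> V=0
t=1: input=5 -> V=20
t=2: input=3 -> V=0 FIRE
t=3: input=0 -> V=0
t=4: input=0 -> V=0
t=5: input=4 -> V=16
t=6: input=4 -> V=0 FIRE
t=7: input=0 -> V=0
t=8: input=3 -> V=12
t=9: input=0 -> V=10
t=10: input=2 -> V=17
t=11: input=4 -> V=0 FIRE
t=12: input=3 -> V=12
t=13: input=0 -> V=10
t=14: input=3 -> V=21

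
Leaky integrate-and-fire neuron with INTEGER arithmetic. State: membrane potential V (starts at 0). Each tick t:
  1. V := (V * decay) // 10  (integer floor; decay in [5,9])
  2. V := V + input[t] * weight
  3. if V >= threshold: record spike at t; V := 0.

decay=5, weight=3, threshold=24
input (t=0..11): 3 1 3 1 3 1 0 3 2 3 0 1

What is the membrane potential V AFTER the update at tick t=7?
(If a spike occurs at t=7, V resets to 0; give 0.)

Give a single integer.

t=0: input=3 -> V=9
t=1: input=1 -> V=7
t=2: input=3 -> V=12
t=3: input=1 -> V=9
t=4: input=3 -> V=13
t=5: input=1 -> V=9
t=6: input=0 -> V=4
t=7: input=3 -> V=11
t=8: input=2 -> V=11
t=9: input=3 -> V=14
t=10: input=0 -> V=7
t=11: input=1 -> V=6

Answer: 11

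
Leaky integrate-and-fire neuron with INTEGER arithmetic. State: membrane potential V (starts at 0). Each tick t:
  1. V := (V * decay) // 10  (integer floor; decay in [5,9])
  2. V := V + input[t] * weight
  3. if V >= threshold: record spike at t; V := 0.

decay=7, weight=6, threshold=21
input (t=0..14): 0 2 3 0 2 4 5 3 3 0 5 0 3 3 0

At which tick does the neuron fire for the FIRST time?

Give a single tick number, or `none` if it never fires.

Answer: 2

Derivation:
t=0: input=0 -> V=0
t=1: input=2 -> V=12
t=2: input=3 -> V=0 FIRE
t=3: input=0 -> V=0
t=4: input=2 -> V=12
t=5: input=4 -> V=0 FIRE
t=6: input=5 -> V=0 FIRE
t=7: input=3 -> V=18
t=8: input=3 -> V=0 FIRE
t=9: input=0 -> V=0
t=10: input=5 -> V=0 FIRE
t=11: input=0 -> V=0
t=12: input=3 -> V=18
t=13: input=3 -> V=0 FIRE
t=14: input=0 -> V=0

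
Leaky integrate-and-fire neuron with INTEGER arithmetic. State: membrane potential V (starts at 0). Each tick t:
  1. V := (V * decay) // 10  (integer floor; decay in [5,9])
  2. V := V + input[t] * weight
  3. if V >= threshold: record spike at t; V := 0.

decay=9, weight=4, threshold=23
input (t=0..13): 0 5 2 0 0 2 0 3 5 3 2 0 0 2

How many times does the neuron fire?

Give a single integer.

Answer: 2

Derivation:
t=0: input=0 -> V=0
t=1: input=5 -> V=20
t=2: input=2 -> V=0 FIRE
t=3: input=0 -> V=0
t=4: input=0 -> V=0
t=5: input=2 -> V=8
t=6: input=0 -> V=7
t=7: input=3 -> V=18
t=8: input=5 -> V=0 FIRE
t=9: input=3 -> V=12
t=10: input=2 -> V=18
t=11: input=0 -> V=16
t=12: input=0 -> V=14
t=13: input=2 -> V=20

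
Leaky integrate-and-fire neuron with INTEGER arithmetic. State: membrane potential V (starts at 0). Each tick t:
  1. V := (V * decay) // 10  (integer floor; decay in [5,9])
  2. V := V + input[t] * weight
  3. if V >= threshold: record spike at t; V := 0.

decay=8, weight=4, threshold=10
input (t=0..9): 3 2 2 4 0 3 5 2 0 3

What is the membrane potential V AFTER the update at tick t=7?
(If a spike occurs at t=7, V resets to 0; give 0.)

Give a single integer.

t=0: input=3 -> V=0 FIRE
t=1: input=2 -> V=8
t=2: input=2 -> V=0 FIRE
t=3: input=4 -> V=0 FIRE
t=4: input=0 -> V=0
t=5: input=3 -> V=0 FIRE
t=6: input=5 -> V=0 FIRE
t=7: input=2 -> V=8
t=8: input=0 -> V=6
t=9: input=3 -> V=0 FIRE

Answer: 8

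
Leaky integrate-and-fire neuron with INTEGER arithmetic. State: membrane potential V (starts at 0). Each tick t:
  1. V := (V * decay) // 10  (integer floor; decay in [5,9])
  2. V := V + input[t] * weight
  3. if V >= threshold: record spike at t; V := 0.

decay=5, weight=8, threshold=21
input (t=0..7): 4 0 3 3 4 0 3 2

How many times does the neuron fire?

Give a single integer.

Answer: 5

Derivation:
t=0: input=4 -> V=0 FIRE
t=1: input=0 -> V=0
t=2: input=3 -> V=0 FIRE
t=3: input=3 -> V=0 FIRE
t=4: input=4 -> V=0 FIRE
t=5: input=0 -> V=0
t=6: input=3 -> V=0 FIRE
t=7: input=2 -> V=16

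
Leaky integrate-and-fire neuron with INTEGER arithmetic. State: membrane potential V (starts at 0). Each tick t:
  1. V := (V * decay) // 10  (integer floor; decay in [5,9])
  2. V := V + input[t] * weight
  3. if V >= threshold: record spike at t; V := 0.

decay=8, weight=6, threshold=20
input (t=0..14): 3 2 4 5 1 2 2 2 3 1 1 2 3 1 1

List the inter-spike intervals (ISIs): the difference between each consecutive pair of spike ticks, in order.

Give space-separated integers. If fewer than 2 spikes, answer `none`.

t=0: input=3 -> V=18
t=1: input=2 -> V=0 FIRE
t=2: input=4 -> V=0 FIRE
t=3: input=5 -> V=0 FIRE
t=4: input=1 -> V=6
t=5: input=2 -> V=16
t=6: input=2 -> V=0 FIRE
t=7: input=2 -> V=12
t=8: input=3 -> V=0 FIRE
t=9: input=1 -> V=6
t=10: input=1 -> V=10
t=11: input=2 -> V=0 FIRE
t=12: input=3 -> V=18
t=13: input=1 -> V=0 FIRE
t=14: input=1 -> V=6

Answer: 1 1 3 2 3 2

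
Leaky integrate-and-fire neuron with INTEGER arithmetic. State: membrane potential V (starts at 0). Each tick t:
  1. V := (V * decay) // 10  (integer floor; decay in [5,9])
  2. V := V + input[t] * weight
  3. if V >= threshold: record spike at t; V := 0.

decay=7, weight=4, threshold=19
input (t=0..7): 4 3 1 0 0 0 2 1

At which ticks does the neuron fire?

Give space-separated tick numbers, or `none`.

Answer: 1

Derivation:
t=0: input=4 -> V=16
t=1: input=3 -> V=0 FIRE
t=2: input=1 -> V=4
t=3: input=0 -> V=2
t=4: input=0 -> V=1
t=5: input=0 -> V=0
t=6: input=2 -> V=8
t=7: input=1 -> V=9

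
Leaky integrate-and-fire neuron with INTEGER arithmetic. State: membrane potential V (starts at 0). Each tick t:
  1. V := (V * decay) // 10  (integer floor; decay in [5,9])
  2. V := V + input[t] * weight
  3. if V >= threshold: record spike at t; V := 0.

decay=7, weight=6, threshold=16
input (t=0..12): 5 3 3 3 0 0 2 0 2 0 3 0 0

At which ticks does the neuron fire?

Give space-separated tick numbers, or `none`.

t=0: input=5 -> V=0 FIRE
t=1: input=3 -> V=0 FIRE
t=2: input=3 -> V=0 FIRE
t=3: input=3 -> V=0 FIRE
t=4: input=0 -> V=0
t=5: input=0 -> V=0
t=6: input=2 -> V=12
t=7: input=0 -> V=8
t=8: input=2 -> V=0 FIRE
t=9: input=0 -> V=0
t=10: input=3 -> V=0 FIRE
t=11: input=0 -> V=0
t=12: input=0 -> V=0

Answer: 0 1 2 3 8 10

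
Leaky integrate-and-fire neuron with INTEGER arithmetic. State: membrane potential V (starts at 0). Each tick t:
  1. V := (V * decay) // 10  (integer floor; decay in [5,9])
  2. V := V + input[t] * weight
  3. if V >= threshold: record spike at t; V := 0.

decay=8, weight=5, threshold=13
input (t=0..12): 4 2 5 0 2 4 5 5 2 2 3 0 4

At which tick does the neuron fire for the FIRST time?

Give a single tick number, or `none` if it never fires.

t=0: input=4 -> V=0 FIRE
t=1: input=2 -> V=10
t=2: input=5 -> V=0 FIRE
t=3: input=0 -> V=0
t=4: input=2 -> V=10
t=5: input=4 -> V=0 FIRE
t=6: input=5 -> V=0 FIRE
t=7: input=5 -> V=0 FIRE
t=8: input=2 -> V=10
t=9: input=2 -> V=0 FIRE
t=10: input=3 -> V=0 FIRE
t=11: input=0 -> V=0
t=12: input=4 -> V=0 FIRE

Answer: 0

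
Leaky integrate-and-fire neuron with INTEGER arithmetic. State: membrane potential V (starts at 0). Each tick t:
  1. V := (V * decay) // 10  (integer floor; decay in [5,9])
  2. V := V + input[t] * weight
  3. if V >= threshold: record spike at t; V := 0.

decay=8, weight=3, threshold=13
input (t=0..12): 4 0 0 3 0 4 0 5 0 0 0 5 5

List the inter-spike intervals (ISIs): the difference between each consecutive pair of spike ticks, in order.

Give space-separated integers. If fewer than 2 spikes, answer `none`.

Answer: 4 4 1

Derivation:
t=0: input=4 -> V=12
t=1: input=0 -> V=9
t=2: input=0 -> V=7
t=3: input=3 -> V=0 FIRE
t=4: input=0 -> V=0
t=5: input=4 -> V=12
t=6: input=0 -> V=9
t=7: input=5 -> V=0 FIRE
t=8: input=0 -> V=0
t=9: input=0 -> V=0
t=10: input=0 -> V=0
t=11: input=5 -> V=0 FIRE
t=12: input=5 -> V=0 FIRE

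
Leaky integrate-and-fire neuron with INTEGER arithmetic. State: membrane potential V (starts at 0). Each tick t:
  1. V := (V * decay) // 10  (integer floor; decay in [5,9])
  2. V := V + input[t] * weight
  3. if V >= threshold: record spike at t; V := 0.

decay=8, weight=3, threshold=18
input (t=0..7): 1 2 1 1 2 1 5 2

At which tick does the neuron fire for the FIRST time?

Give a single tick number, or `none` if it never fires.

Answer: 6

Derivation:
t=0: input=1 -> V=3
t=1: input=2 -> V=8
t=2: input=1 -> V=9
t=3: input=1 -> V=10
t=4: input=2 -> V=14
t=5: input=1 -> V=14
t=6: input=5 -> V=0 FIRE
t=7: input=2 -> V=6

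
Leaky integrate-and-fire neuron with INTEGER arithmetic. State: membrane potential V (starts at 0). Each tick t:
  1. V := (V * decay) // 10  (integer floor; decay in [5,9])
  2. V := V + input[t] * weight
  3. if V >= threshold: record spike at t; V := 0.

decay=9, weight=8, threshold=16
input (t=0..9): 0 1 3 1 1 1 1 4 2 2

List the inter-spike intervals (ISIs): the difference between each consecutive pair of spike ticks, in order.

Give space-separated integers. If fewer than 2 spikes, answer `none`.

Answer: 3 2 1 1

Derivation:
t=0: input=0 -> V=0
t=1: input=1 -> V=8
t=2: input=3 -> V=0 FIRE
t=3: input=1 -> V=8
t=4: input=1 -> V=15
t=5: input=1 -> V=0 FIRE
t=6: input=1 -> V=8
t=7: input=4 -> V=0 FIRE
t=8: input=2 -> V=0 FIRE
t=9: input=2 -> V=0 FIRE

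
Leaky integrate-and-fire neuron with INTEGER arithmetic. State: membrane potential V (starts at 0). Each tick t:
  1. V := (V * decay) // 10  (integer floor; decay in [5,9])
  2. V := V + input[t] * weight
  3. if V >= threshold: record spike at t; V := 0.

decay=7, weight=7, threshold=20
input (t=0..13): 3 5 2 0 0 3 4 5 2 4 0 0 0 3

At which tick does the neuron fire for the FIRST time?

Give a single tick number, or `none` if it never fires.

Answer: 0

Derivation:
t=0: input=3 -> V=0 FIRE
t=1: input=5 -> V=0 FIRE
t=2: input=2 -> V=14
t=3: input=0 -> V=9
t=4: input=0 -> V=6
t=5: input=3 -> V=0 FIRE
t=6: input=4 -> V=0 FIRE
t=7: input=5 -> V=0 FIRE
t=8: input=2 -> V=14
t=9: input=4 -> V=0 FIRE
t=10: input=0 -> V=0
t=11: input=0 -> V=0
t=12: input=0 -> V=0
t=13: input=3 -> V=0 FIRE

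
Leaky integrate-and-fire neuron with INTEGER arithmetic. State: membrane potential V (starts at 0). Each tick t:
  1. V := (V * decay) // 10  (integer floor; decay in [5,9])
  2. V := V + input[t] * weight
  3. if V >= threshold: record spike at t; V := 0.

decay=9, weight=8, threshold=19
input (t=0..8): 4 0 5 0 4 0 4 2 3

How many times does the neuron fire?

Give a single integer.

t=0: input=4 -> V=0 FIRE
t=1: input=0 -> V=0
t=2: input=5 -> V=0 FIRE
t=3: input=0 -> V=0
t=4: input=4 -> V=0 FIRE
t=5: input=0 -> V=0
t=6: input=4 -> V=0 FIRE
t=7: input=2 -> V=16
t=8: input=3 -> V=0 FIRE

Answer: 5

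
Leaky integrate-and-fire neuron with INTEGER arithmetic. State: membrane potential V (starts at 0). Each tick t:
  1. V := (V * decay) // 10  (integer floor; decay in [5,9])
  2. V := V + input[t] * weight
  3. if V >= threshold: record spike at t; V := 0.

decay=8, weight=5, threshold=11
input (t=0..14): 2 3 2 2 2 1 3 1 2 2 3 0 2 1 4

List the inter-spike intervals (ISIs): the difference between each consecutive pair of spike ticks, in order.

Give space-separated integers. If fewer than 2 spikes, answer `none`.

t=0: input=2 -> V=10
t=1: input=3 -> V=0 FIRE
t=2: input=2 -> V=10
t=3: input=2 -> V=0 FIRE
t=4: input=2 -> V=10
t=5: input=1 -> V=0 FIRE
t=6: input=3 -> V=0 FIRE
t=7: input=1 -> V=5
t=8: input=2 -> V=0 FIRE
t=9: input=2 -> V=10
t=10: input=3 -> V=0 FIRE
t=11: input=0 -> V=0
t=12: input=2 -> V=10
t=13: input=1 -> V=0 FIRE
t=14: input=4 -> V=0 FIRE

Answer: 2 2 1 2 2 3 1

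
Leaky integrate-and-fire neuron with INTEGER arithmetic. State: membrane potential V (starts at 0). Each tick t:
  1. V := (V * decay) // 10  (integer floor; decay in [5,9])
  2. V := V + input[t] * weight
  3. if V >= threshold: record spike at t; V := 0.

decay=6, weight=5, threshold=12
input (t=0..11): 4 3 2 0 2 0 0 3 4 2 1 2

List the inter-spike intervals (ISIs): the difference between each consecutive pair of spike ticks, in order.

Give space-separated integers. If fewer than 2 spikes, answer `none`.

t=0: input=4 -> V=0 FIRE
t=1: input=3 -> V=0 FIRE
t=2: input=2 -> V=10
t=3: input=0 -> V=6
t=4: input=2 -> V=0 FIRE
t=5: input=0 -> V=0
t=6: input=0 -> V=0
t=7: input=3 -> V=0 FIRE
t=8: input=4 -> V=0 FIRE
t=9: input=2 -> V=10
t=10: input=1 -> V=11
t=11: input=2 -> V=0 FIRE

Answer: 1 3 3 1 3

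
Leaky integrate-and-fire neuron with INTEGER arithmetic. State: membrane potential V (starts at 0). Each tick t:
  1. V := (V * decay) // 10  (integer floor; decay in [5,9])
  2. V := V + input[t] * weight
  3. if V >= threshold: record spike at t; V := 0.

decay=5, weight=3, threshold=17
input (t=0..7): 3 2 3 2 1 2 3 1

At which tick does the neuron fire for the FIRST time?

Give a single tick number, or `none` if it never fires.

Answer: none

Derivation:
t=0: input=3 -> V=9
t=1: input=2 -> V=10
t=2: input=3 -> V=14
t=3: input=2 -> V=13
t=4: input=1 -> V=9
t=5: input=2 -> V=10
t=6: input=3 -> V=14
t=7: input=1 -> V=10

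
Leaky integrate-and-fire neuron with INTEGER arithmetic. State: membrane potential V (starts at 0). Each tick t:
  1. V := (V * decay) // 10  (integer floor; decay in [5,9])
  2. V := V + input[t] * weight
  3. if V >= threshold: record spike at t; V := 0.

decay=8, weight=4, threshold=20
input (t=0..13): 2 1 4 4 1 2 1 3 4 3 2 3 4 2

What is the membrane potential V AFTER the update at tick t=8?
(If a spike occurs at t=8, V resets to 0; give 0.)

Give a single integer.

t=0: input=2 -> V=8
t=1: input=1 -> V=10
t=2: input=4 -> V=0 FIRE
t=3: input=4 -> V=16
t=4: input=1 -> V=16
t=5: input=2 -> V=0 FIRE
t=6: input=1 -> V=4
t=7: input=3 -> V=15
t=8: input=4 -> V=0 FIRE
t=9: input=3 -> V=12
t=10: input=2 -> V=17
t=11: input=3 -> V=0 FIRE
t=12: input=4 -> V=16
t=13: input=2 -> V=0 FIRE

Answer: 0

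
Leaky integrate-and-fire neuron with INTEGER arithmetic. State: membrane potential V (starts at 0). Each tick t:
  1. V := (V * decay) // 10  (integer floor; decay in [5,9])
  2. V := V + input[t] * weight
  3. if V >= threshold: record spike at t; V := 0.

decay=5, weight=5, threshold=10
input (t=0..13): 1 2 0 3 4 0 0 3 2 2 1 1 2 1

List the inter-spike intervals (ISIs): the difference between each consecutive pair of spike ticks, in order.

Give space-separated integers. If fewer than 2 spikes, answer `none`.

t=0: input=1 -> V=5
t=1: input=2 -> V=0 FIRE
t=2: input=0 -> V=0
t=3: input=3 -> V=0 FIRE
t=4: input=4 -> V=0 FIRE
t=5: input=0 -> V=0
t=6: input=0 -> V=0
t=7: input=3 -> V=0 FIRE
t=8: input=2 -> V=0 FIRE
t=9: input=2 -> V=0 FIRE
t=10: input=1 -> V=5
t=11: input=1 -> V=7
t=12: input=2 -> V=0 FIRE
t=13: input=1 -> V=5

Answer: 2 1 3 1 1 3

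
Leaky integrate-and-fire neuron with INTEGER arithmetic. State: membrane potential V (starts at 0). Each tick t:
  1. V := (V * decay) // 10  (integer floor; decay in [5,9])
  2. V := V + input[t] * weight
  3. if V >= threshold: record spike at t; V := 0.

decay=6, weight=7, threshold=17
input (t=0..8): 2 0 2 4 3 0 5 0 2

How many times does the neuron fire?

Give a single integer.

Answer: 4

Derivation:
t=0: input=2 -> V=14
t=1: input=0 -> V=8
t=2: input=2 -> V=0 FIRE
t=3: input=4 -> V=0 FIRE
t=4: input=3 -> V=0 FIRE
t=5: input=0 -> V=0
t=6: input=5 -> V=0 FIRE
t=7: input=0 -> V=0
t=8: input=2 -> V=14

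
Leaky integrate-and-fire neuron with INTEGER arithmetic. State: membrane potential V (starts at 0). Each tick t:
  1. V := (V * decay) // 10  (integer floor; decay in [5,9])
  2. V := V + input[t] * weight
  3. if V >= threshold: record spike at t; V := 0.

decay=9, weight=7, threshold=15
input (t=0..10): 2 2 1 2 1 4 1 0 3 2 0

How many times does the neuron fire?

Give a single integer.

t=0: input=2 -> V=14
t=1: input=2 -> V=0 FIRE
t=2: input=1 -> V=7
t=3: input=2 -> V=0 FIRE
t=4: input=1 -> V=7
t=5: input=4 -> V=0 FIRE
t=6: input=1 -> V=7
t=7: input=0 -> V=6
t=8: input=3 -> V=0 FIRE
t=9: input=2 -> V=14
t=10: input=0 -> V=12

Answer: 4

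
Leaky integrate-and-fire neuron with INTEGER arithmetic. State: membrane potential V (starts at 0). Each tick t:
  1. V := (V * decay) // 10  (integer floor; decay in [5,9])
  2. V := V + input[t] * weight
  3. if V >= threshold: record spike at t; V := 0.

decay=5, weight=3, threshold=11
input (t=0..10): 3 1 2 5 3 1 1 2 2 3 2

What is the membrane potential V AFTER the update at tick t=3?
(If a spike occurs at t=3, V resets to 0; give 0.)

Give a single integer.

t=0: input=3 -> V=9
t=1: input=1 -> V=7
t=2: input=2 -> V=9
t=3: input=5 -> V=0 FIRE
t=4: input=3 -> V=9
t=5: input=1 -> V=7
t=6: input=1 -> V=6
t=7: input=2 -> V=9
t=8: input=2 -> V=10
t=9: input=3 -> V=0 FIRE
t=10: input=2 -> V=6

Answer: 0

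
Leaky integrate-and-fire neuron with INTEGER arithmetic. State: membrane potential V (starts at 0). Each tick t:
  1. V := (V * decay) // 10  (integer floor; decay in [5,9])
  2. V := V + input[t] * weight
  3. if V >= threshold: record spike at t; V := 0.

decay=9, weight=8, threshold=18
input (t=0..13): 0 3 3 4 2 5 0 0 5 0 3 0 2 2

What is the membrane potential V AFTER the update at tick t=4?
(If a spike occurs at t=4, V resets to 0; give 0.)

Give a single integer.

t=0: input=0 -> V=0
t=1: input=3 -> V=0 FIRE
t=2: input=3 -> V=0 FIRE
t=3: input=4 -> V=0 FIRE
t=4: input=2 -> V=16
t=5: input=5 -> V=0 FIRE
t=6: input=0 -> V=0
t=7: input=0 -> V=0
t=8: input=5 -> V=0 FIRE
t=9: input=0 -> V=0
t=10: input=3 -> V=0 FIRE
t=11: input=0 -> V=0
t=12: input=2 -> V=16
t=13: input=2 -> V=0 FIRE

Answer: 16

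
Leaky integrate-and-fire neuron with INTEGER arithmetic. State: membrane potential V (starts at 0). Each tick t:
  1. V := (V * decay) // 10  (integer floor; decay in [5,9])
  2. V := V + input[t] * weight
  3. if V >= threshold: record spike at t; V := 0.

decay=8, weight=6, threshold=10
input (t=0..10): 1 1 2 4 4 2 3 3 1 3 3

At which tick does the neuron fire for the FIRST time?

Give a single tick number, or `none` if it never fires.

Answer: 1

Derivation:
t=0: input=1 -> V=6
t=1: input=1 -> V=0 FIRE
t=2: input=2 -> V=0 FIRE
t=3: input=4 -> V=0 FIRE
t=4: input=4 -> V=0 FIRE
t=5: input=2 -> V=0 FIRE
t=6: input=3 -> V=0 FIRE
t=7: input=3 -> V=0 FIRE
t=8: input=1 -> V=6
t=9: input=3 -> V=0 FIRE
t=10: input=3 -> V=0 FIRE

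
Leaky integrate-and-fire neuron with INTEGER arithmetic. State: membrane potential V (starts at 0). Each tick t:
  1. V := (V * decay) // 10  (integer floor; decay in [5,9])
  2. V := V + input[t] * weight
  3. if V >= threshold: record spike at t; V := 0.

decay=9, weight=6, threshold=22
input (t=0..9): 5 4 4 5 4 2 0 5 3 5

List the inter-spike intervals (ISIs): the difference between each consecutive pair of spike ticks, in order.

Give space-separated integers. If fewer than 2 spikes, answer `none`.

Answer: 1 1 1 1 3 2

Derivation:
t=0: input=5 -> V=0 FIRE
t=1: input=4 -> V=0 FIRE
t=2: input=4 -> V=0 FIRE
t=3: input=5 -> V=0 FIRE
t=4: input=4 -> V=0 FIRE
t=5: input=2 -> V=12
t=6: input=0 -> V=10
t=7: input=5 -> V=0 FIRE
t=8: input=3 -> V=18
t=9: input=5 -> V=0 FIRE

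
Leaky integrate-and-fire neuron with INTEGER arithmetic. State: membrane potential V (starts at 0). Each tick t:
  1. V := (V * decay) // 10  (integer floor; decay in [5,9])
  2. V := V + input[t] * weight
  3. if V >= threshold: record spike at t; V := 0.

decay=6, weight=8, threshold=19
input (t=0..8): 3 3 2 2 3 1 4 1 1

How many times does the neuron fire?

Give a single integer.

Answer: 5

Derivation:
t=0: input=3 -> V=0 FIRE
t=1: input=3 -> V=0 FIRE
t=2: input=2 -> V=16
t=3: input=2 -> V=0 FIRE
t=4: input=3 -> V=0 FIRE
t=5: input=1 -> V=8
t=6: input=4 -> V=0 FIRE
t=7: input=1 -> V=8
t=8: input=1 -> V=12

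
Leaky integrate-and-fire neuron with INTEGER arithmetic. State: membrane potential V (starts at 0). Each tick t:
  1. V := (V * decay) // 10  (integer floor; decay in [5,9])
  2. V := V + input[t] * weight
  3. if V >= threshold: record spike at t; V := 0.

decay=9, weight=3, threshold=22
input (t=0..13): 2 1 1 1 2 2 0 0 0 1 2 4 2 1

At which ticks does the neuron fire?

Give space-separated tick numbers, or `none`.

t=0: input=2 -> V=6
t=1: input=1 -> V=8
t=2: input=1 -> V=10
t=3: input=1 -> V=12
t=4: input=2 -> V=16
t=5: input=2 -> V=20
t=6: input=0 -> V=18
t=7: input=0 -> V=16
t=8: input=0 -> V=14
t=9: input=1 -> V=15
t=10: input=2 -> V=19
t=11: input=4 -> V=0 FIRE
t=12: input=2 -> V=6
t=13: input=1 -> V=8

Answer: 11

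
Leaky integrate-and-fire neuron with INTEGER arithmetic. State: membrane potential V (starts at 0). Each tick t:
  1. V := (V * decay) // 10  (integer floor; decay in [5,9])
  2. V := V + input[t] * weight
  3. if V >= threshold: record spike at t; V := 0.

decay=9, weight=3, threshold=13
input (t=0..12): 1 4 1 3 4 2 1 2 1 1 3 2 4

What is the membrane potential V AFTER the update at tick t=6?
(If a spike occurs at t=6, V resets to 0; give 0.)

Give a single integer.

t=0: input=1 -> V=3
t=1: input=4 -> V=0 FIRE
t=2: input=1 -> V=3
t=3: input=3 -> V=11
t=4: input=4 -> V=0 FIRE
t=5: input=2 -> V=6
t=6: input=1 -> V=8
t=7: input=2 -> V=0 FIRE
t=8: input=1 -> V=3
t=9: input=1 -> V=5
t=10: input=3 -> V=0 FIRE
t=11: input=2 -> V=6
t=12: input=4 -> V=0 FIRE

Answer: 8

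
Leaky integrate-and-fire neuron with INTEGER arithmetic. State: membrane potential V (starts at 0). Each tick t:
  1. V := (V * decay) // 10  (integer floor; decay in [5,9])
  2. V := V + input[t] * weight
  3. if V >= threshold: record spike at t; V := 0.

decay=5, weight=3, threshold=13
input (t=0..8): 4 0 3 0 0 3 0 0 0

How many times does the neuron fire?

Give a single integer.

t=0: input=4 -> V=12
t=1: input=0 -> V=6
t=2: input=3 -> V=12
t=3: input=0 -> V=6
t=4: input=0 -> V=3
t=5: input=3 -> V=10
t=6: input=0 -> V=5
t=7: input=0 -> V=2
t=8: input=0 -> V=1

Answer: 0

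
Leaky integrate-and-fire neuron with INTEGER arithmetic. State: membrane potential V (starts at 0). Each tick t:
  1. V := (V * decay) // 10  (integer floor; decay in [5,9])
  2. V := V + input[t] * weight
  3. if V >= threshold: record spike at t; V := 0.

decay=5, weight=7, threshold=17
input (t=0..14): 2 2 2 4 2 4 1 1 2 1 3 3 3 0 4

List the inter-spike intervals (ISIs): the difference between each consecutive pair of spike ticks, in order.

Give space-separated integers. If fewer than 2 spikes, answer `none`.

t=0: input=2 -> V=14
t=1: input=2 -> V=0 FIRE
t=2: input=2 -> V=14
t=3: input=4 -> V=0 FIRE
t=4: input=2 -> V=14
t=5: input=4 -> V=0 FIRE
t=6: input=1 -> V=7
t=7: input=1 -> V=10
t=8: input=2 -> V=0 FIRE
t=9: input=1 -> V=7
t=10: input=3 -> V=0 FIRE
t=11: input=3 -> V=0 FIRE
t=12: input=3 -> V=0 FIRE
t=13: input=0 -> V=0
t=14: input=4 -> V=0 FIRE

Answer: 2 2 3 2 1 1 2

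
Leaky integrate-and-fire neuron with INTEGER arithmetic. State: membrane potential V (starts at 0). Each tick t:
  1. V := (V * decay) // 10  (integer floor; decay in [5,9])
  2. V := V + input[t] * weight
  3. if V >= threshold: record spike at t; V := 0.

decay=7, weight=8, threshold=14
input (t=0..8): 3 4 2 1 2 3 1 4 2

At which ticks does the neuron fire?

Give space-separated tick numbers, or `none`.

Answer: 0 1 2 4 5 7 8

Derivation:
t=0: input=3 -> V=0 FIRE
t=1: input=4 -> V=0 FIRE
t=2: input=2 -> V=0 FIRE
t=3: input=1 -> V=8
t=4: input=2 -> V=0 FIRE
t=5: input=3 -> V=0 FIRE
t=6: input=1 -> V=8
t=7: input=4 -> V=0 FIRE
t=8: input=2 -> V=0 FIRE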